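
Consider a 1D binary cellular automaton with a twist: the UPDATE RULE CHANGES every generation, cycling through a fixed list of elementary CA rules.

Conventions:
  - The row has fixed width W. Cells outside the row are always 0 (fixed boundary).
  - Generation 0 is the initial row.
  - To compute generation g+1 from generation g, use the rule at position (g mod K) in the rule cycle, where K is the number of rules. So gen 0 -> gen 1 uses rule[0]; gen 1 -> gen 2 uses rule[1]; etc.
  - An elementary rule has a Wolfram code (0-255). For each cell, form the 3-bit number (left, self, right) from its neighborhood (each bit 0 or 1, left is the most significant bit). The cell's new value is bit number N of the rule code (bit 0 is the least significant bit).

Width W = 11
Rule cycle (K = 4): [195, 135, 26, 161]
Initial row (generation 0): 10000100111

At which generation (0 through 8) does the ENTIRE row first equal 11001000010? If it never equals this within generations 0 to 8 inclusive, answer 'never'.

Gen 0: 10000100111
Gen 1 (rule 195): 00111001011
Gen 2 (rule 135): 11010011000
Gen 3 (rule 26): 10001110100
Gen 4 (rule 161): 00100101001
Gen 5 (rule 195): 11001000010
Gen 6 (rule 135): 00011011110
Gen 7 (rule 26): 00110010001
Gen 8 (rule 161): 10000000100

Answer: 5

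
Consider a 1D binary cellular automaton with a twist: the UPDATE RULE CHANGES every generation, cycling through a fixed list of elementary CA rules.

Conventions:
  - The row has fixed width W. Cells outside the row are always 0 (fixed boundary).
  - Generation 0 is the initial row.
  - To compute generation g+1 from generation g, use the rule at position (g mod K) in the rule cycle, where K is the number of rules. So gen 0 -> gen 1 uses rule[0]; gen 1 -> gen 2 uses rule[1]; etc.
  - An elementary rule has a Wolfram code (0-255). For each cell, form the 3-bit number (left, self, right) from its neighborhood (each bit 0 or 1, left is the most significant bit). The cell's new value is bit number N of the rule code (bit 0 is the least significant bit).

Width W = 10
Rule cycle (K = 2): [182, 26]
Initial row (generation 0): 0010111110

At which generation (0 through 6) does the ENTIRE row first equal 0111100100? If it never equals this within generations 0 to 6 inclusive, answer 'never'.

Answer: never

Derivation:
Gen 0: 0010111110
Gen 1 (rule 182): 0111011101
Gen 2 (rule 26): 1100010000
Gen 3 (rule 182): 0010111000
Gen 4 (rule 26): 0100100100
Gen 5 (rule 182): 1111111110
Gen 6 (rule 26): 1000000001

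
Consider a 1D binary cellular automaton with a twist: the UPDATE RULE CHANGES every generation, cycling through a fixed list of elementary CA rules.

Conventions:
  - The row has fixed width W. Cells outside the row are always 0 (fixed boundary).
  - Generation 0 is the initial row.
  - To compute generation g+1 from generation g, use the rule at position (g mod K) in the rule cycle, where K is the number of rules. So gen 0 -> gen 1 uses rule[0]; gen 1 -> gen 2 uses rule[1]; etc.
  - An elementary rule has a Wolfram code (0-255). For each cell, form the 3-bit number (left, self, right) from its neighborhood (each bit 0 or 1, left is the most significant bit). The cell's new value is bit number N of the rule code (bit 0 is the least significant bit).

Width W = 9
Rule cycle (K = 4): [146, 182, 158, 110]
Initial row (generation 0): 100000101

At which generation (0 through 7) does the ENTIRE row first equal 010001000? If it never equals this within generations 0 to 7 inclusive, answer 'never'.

Gen 0: 100000101
Gen 1 (rule 146): 010001000
Gen 2 (rule 182): 111011100
Gen 3 (rule 158): 110011010
Gen 4 (rule 110): 110111110
Gen 5 (rule 146): 000011101
Gen 6 (rule 182): 000101011
Gen 7 (rule 158): 001101010

Answer: 1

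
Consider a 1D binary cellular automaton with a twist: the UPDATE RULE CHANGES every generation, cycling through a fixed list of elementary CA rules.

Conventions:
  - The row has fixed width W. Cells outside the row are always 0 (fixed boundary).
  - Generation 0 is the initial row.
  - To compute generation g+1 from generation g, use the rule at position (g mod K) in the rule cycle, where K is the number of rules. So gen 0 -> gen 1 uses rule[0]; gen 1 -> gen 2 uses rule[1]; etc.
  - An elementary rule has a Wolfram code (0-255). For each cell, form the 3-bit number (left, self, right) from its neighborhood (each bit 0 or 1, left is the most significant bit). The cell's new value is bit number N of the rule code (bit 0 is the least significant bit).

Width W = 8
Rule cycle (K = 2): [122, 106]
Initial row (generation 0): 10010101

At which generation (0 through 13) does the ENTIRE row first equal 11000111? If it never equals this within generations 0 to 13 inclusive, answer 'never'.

Gen 0: 10010101
Gen 1 (rule 122): 01101010
Gen 2 (rule 106): 11110100
Gen 3 (rule 122): 10011010
Gen 4 (rule 106): 00111100
Gen 5 (rule 122): 01100110
Gen 6 (rule 106): 11101110
Gen 7 (rule 122): 10111011
Gen 8 (rule 106): 01101111
Gen 9 (rule 122): 11111001
Gen 10 (rule 106): 10001010
Gen 11 (rule 122): 01010101
Gen 12 (rule 106): 10101010
Gen 13 (rule 122): 01010101

Answer: never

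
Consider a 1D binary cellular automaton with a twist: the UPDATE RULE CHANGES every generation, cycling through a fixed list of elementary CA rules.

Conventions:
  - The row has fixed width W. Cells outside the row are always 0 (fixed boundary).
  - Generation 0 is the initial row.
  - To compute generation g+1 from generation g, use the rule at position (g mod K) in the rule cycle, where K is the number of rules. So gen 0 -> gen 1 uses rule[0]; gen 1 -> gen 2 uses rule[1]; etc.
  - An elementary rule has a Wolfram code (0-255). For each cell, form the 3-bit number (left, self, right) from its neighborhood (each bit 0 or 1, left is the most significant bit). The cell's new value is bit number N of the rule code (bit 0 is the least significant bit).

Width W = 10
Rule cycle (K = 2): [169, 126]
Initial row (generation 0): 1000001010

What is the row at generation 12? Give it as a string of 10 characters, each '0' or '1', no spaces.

Gen 0: 1000001010
Gen 1 (rule 169): 0011100100
Gen 2 (rule 126): 0110111110
Gen 3 (rule 169): 0101111100
Gen 4 (rule 126): 1111000110
Gen 5 (rule 169): 1110010100
Gen 6 (rule 126): 1011111110
Gen 7 (rule 169): 0111111100
Gen 8 (rule 126): 1100000110
Gen 9 (rule 169): 1001110100
Gen 10 (rule 126): 1111011110
Gen 11 (rule 169): 1110111100
Gen 12 (rule 126): 1011100110

Answer: 1011100110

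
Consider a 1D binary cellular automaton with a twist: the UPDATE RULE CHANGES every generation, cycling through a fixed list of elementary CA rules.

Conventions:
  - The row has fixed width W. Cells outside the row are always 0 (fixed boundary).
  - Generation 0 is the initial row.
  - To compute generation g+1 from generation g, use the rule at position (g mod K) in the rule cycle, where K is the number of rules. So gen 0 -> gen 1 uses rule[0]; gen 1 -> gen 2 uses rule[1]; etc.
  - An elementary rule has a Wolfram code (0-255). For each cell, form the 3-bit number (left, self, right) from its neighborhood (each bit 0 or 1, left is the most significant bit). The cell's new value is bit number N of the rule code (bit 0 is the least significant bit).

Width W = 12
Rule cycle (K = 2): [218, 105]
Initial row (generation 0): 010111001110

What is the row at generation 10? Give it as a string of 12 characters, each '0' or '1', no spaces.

Gen 0: 010111001110
Gen 1 (rule 218): 100111111111
Gen 2 (rule 105): 000100000001
Gen 3 (rule 218): 001010000010
Gen 4 (rule 105): 100100111000
Gen 5 (rule 218): 011011111100
Gen 6 (rule 105): 011110000101
Gen 7 (rule 218): 111111001000
Gen 8 (rule 105): 100001000011
Gen 9 (rule 218): 010010100111
Gen 10 (rule 105): 000001000101

Answer: 000001000101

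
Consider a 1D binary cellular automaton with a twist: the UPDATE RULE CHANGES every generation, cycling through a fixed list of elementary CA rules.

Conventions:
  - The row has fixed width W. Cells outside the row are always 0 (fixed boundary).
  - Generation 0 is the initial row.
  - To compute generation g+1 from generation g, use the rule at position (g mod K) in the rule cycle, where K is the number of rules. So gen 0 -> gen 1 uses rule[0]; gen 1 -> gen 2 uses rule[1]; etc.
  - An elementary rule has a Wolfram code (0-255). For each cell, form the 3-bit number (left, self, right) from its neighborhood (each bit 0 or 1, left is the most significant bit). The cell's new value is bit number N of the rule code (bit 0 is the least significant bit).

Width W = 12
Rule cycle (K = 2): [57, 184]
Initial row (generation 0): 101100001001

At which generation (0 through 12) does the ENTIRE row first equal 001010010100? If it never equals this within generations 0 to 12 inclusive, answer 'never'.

Gen 0: 101100001001
Gen 1 (rule 57): 011011100100
Gen 2 (rule 184): 010111010010
Gen 3 (rule 57): 001100101001
Gen 4 (rule 184): 001010010100
Gen 5 (rule 57): 100101001011
Gen 6 (rule 184): 010010100110
Gen 7 (rule 57): 001001010101
Gen 8 (rule 184): 000100101010
Gen 9 (rule 57): 110010010101
Gen 10 (rule 184): 101001001010
Gen 11 (rule 57): 010100100101
Gen 12 (rule 184): 001010010010

Answer: 4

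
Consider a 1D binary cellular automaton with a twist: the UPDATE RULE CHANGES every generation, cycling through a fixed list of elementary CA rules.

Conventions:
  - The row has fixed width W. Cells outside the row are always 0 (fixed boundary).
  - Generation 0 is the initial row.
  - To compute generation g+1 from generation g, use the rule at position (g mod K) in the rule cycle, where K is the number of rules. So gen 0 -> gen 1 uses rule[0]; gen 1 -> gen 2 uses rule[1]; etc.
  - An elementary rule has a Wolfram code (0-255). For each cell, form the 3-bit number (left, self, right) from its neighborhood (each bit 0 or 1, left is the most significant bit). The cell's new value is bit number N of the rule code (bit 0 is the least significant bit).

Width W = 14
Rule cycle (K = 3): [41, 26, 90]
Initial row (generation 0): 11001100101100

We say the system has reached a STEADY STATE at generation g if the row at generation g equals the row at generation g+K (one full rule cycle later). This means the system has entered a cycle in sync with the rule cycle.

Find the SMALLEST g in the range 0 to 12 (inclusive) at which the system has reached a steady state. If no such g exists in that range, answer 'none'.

Answer: none

Derivation:
Gen 0: 11001100101100
Gen 1 (rule 41): 10001000011001
Gen 2 (rule 26): 01010100110110
Gen 3 (rule 90): 10000011110111
Gen 4 (rule 41): 00111010001100
Gen 5 (rule 26): 01100001011010
Gen 6 (rule 90): 11110010011001
Gen 7 (rule 41): 10000000010000
Gen 8 (rule 26): 01000000101000
Gen 9 (rule 90): 10100001000100
Gen 10 (rule 41): 01001100010001
Gen 11 (rule 26): 10111010101010
Gen 12 (rule 90): 00101000000001
Gen 13 (rule 41): 10010011111100
Gen 14 (rule 26): 01101110000010
Gen 15 (rule 90): 11101011000101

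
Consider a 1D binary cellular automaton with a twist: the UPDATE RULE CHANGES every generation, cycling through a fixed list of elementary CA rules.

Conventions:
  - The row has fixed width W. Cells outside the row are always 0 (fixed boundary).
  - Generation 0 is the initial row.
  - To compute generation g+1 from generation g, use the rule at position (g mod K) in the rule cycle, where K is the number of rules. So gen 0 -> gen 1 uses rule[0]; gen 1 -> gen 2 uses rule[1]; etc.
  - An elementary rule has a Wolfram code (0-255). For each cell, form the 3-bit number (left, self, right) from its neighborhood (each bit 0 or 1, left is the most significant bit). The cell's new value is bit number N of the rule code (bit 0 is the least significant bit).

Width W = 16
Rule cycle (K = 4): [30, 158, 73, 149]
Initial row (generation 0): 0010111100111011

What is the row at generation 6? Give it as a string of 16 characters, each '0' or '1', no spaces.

Answer: 1110111001101101

Derivation:
Gen 0: 0010111100111011
Gen 1 (rule 30): 0110100011100010
Gen 2 (rule 158): 1100110111010111
Gen 3 (rule 73): 1100110101000101
Gen 4 (rule 149): 0010000101110101
Gen 5 (rule 30): 0111001101000101
Gen 6 (rule 158): 1110111001101101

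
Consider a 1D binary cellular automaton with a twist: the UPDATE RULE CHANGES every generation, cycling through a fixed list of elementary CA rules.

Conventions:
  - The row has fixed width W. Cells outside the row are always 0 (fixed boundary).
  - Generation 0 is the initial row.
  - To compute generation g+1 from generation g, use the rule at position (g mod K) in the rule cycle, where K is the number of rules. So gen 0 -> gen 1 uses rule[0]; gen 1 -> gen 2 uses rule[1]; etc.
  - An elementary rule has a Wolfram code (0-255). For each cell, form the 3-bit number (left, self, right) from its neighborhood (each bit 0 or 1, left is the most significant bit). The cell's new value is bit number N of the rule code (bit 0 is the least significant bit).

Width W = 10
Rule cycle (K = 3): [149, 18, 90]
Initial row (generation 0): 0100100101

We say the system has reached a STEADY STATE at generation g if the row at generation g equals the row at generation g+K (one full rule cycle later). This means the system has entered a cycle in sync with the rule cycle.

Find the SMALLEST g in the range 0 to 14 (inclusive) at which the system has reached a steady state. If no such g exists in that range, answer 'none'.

Gen 0: 0100100101
Gen 1 (rule 149): 0110110101
Gen 2 (rule 18): 1000000000
Gen 3 (rule 90): 0100000000
Gen 4 (rule 149): 0111111111
Gen 5 (rule 18): 1000000000
Gen 6 (rule 90): 0100000000
Gen 7 (rule 149): 0111111111
Gen 8 (rule 18): 1000000000
Gen 9 (rule 90): 0100000000
Gen 10 (rule 149): 0111111111
Gen 11 (rule 18): 1000000000
Gen 12 (rule 90): 0100000000
Gen 13 (rule 149): 0111111111
Gen 14 (rule 18): 1000000000
Gen 15 (rule 90): 0100000000
Gen 16 (rule 149): 0111111111
Gen 17 (rule 18): 1000000000

Answer: 2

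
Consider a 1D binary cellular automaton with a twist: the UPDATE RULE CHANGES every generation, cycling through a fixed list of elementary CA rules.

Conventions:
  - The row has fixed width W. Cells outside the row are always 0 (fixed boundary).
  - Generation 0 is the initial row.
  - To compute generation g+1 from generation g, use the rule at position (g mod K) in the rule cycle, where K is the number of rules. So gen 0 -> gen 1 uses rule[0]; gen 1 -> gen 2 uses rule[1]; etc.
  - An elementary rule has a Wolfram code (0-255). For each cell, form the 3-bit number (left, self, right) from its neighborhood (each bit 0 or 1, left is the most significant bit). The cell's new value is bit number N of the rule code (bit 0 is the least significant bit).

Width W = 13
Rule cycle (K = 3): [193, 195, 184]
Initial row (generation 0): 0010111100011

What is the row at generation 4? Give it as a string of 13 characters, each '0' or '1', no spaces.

Answer: 1001001000100

Derivation:
Gen 0: 0010111100011
Gen 1 (rule 193): 1000011101001
Gen 2 (rule 195): 0011101100010
Gen 3 (rule 184): 0011011010001
Gen 4 (rule 193): 1001001000100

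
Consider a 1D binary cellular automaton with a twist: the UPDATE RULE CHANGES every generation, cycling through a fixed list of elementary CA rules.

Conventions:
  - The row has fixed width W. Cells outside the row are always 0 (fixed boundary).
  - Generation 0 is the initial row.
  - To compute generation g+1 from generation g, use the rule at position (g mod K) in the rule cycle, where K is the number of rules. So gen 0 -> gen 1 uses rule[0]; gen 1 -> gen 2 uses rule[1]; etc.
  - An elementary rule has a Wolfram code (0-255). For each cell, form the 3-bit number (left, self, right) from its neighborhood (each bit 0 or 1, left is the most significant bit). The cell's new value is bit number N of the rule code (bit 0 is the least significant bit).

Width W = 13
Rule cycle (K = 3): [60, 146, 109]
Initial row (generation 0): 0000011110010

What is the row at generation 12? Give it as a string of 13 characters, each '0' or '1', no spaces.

Answer: 0111011111111

Derivation:
Gen 0: 0000011110010
Gen 1 (rule 60): 0000010001011
Gen 2 (rule 146): 0000101010000
Gen 3 (rule 109): 1110111110111
Gen 4 (rule 60): 1001100001100
Gen 5 (rule 146): 0110010010010
Gen 6 (rule 109): 0110010010010
Gen 7 (rule 60): 0101011011011
Gen 8 (rule 146): 1000000000000
Gen 9 (rule 109): 1011111111111
Gen 10 (rule 60): 1110000000000
Gen 11 (rule 146): 0101000000000
Gen 12 (rule 109): 0111011111111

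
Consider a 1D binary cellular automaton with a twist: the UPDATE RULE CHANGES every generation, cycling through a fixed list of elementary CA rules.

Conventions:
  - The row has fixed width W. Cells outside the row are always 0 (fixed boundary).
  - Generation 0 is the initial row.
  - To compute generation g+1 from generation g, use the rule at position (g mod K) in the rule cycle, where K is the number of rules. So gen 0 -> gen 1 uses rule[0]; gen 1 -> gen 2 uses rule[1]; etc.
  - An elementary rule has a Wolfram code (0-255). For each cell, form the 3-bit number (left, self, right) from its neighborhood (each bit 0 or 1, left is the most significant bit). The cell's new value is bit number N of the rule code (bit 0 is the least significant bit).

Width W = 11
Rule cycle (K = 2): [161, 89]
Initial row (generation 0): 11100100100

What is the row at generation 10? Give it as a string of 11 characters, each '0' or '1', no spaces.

Gen 0: 11100100100
Gen 1 (rule 161): 01000000001
Gen 2 (rule 89): 00111111100
Gen 3 (rule 161): 10011111001
Gen 4 (rule 89): 01010001100
Gen 5 (rule 161): 00100100001
Gen 6 (rule 89): 10010011100
Gen 7 (rule 161): 00000001001
Gen 8 (rule 89): 11111100100
Gen 9 (rule 161): 01111000001
Gen 10 (rule 89): 01001111100

Answer: 01001111100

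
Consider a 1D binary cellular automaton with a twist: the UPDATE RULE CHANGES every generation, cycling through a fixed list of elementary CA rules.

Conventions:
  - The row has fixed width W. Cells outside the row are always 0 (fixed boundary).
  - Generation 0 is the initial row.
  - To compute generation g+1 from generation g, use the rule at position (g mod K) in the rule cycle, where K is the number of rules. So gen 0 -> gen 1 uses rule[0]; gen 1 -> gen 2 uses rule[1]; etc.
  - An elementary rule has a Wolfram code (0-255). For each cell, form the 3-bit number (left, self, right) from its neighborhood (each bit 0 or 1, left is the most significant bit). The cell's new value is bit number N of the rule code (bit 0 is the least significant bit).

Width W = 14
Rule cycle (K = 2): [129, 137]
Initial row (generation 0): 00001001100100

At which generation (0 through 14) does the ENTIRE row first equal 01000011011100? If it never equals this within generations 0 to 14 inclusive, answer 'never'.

Gen 0: 00001001100100
Gen 1 (rule 129): 11100000000001
Gen 2 (rule 137): 11001111111100
Gen 3 (rule 129): 00000111111001
Gen 4 (rule 137): 11110111110000
Gen 5 (rule 129): 01100011100111
Gen 6 (rule 137): 01001011000110
Gen 7 (rule 129): 00000000010000
Gen 8 (rule 137): 11111111000111
Gen 9 (rule 129): 01111110010010
Gen 10 (rule 137): 01111100000000
Gen 11 (rule 129): 00111001111111
Gen 12 (rule 137): 10110001111110
Gen 13 (rule 129): 00000100111100
Gen 14 (rule 137): 11110000111001

Answer: never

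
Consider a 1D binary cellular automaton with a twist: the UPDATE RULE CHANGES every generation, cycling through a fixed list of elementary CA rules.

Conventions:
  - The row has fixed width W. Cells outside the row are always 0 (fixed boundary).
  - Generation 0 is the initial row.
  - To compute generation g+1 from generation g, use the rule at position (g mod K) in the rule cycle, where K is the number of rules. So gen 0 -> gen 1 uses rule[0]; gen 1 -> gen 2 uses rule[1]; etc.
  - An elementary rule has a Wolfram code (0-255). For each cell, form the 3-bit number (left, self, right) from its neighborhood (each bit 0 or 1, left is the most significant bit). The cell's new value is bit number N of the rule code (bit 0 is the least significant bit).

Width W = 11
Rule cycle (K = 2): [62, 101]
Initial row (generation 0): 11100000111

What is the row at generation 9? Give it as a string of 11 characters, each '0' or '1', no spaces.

Gen 0: 11100000111
Gen 1 (rule 62): 10010001100
Gen 2 (rule 101): 10010100101
Gen 3 (rule 62): 11111111111
Gen 4 (rule 101): 00000000001
Gen 5 (rule 62): 00000000011
Gen 6 (rule 101): 11111111001
Gen 7 (rule 62): 10000000111
Gen 8 (rule 101): 10111110001
Gen 9 (rule 62): 11100001011

Answer: 11100001011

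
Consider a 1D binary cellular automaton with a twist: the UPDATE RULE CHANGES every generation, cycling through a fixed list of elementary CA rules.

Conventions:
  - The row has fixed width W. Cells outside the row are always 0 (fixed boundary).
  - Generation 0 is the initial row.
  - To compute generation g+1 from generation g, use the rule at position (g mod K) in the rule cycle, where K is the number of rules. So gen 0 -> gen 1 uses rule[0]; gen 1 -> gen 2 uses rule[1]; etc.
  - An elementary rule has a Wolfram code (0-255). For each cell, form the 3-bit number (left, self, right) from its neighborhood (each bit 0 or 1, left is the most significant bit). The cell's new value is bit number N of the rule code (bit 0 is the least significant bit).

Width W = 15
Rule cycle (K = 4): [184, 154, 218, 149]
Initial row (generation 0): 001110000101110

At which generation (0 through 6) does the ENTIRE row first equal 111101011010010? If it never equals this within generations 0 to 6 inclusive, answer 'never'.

Gen 0: 001110000101110
Gen 1 (rule 184): 001101000011101
Gen 2 (rule 154): 011000100111000
Gen 3 (rule 218): 111101011111100
Gen 4 (rule 149): 011001001111011
Gen 5 (rule 184): 010100101110110
Gen 6 (rule 154): 100011001100101

Answer: never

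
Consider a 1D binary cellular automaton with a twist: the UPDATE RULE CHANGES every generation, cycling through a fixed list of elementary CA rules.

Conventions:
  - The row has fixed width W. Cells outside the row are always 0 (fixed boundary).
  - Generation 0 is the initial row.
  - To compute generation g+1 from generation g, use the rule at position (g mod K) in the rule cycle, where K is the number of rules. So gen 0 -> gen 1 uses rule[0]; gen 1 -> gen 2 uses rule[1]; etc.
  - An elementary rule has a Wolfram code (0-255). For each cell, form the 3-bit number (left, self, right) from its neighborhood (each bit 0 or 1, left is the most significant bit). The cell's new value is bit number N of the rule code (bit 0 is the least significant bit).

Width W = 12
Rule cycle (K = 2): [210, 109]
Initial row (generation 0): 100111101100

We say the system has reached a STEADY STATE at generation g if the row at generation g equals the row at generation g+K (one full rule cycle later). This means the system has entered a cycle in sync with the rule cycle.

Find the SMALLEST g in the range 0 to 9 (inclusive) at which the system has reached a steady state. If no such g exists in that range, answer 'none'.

Answer: none

Derivation:
Gen 0: 100111101100
Gen 1 (rule 210): 011011100110
Gen 2 (rule 109): 011110100110
Gen 3 (rule 210): 101110011011
Gen 4 (rule 109): 111010011111
Gen 5 (rule 210): 011001101111
Gen 6 (rule 109): 011001111001
Gen 7 (rule 210): 101110111110
Gen 8 (rule 109): 111011100010
Gen 9 (rule 210): 011001110101
Gen 10 (rule 109): 011001011111
Gen 11 (rule 210): 101110001111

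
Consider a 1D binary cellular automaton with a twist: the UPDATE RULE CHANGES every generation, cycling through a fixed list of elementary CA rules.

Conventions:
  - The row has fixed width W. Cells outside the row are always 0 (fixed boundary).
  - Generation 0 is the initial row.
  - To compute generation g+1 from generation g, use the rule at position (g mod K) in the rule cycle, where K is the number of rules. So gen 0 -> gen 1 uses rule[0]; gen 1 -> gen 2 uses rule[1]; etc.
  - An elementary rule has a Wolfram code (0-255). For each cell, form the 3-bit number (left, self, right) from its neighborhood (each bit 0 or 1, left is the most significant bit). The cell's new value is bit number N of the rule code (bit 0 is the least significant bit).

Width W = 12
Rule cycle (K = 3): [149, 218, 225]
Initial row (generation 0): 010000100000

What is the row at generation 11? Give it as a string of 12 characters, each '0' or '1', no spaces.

Answer: 011111110101

Derivation:
Gen 0: 010000100000
Gen 1 (rule 149): 011110111111
Gen 2 (rule 218): 111110111111
Gen 3 (rule 225): 011111011111
Gen 4 (rule 149): 001110001110
Gen 5 (rule 218): 011111011111
Gen 6 (rule 225): 001111101111
Gen 7 (rule 149): 100111000110
Gen 8 (rule 218): 011111101111
Gen 9 (rule 225): 001111110111
Gen 10 (rule 149): 100111100010
Gen 11 (rule 218): 011111110101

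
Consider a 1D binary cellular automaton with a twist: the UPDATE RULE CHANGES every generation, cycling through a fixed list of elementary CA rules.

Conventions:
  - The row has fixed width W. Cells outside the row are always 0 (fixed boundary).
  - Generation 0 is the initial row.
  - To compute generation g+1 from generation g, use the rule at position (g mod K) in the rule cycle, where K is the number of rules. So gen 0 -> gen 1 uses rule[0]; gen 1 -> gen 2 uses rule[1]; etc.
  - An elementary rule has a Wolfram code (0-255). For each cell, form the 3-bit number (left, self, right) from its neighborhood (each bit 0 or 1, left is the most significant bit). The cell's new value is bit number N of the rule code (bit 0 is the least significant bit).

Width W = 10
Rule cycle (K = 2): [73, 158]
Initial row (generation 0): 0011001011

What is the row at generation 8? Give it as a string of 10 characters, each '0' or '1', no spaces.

Answer: 1111100000

Derivation:
Gen 0: 0011001011
Gen 1 (rule 73): 1011000011
Gen 2 (rule 158): 1010100110
Gen 3 (rule 73): 0000000110
Gen 4 (rule 158): 0000001101
Gen 5 (rule 73): 1111101100
Gen 6 (rule 158): 1111001010
Gen 7 (rule 73): 1001000000
Gen 8 (rule 158): 1111100000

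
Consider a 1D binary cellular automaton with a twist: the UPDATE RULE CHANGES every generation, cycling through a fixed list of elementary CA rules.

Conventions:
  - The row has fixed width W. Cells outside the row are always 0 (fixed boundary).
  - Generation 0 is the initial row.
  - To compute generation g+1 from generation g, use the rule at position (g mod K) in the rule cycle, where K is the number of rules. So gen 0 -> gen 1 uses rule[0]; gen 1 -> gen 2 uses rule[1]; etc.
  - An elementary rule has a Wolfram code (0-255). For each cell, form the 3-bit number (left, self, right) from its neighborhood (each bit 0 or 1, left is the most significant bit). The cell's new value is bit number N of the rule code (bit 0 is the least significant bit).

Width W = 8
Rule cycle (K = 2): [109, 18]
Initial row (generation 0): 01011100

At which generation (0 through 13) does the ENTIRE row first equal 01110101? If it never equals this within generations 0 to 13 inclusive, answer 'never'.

Answer: 1

Derivation:
Gen 0: 01011100
Gen 1 (rule 109): 01110101
Gen 2 (rule 18): 10000000
Gen 3 (rule 109): 10111111
Gen 4 (rule 18): 00000000
Gen 5 (rule 109): 11111111
Gen 6 (rule 18): 00000000
Gen 7 (rule 109): 11111111
Gen 8 (rule 18): 00000000
Gen 9 (rule 109): 11111111
Gen 10 (rule 18): 00000000
Gen 11 (rule 109): 11111111
Gen 12 (rule 18): 00000000
Gen 13 (rule 109): 11111111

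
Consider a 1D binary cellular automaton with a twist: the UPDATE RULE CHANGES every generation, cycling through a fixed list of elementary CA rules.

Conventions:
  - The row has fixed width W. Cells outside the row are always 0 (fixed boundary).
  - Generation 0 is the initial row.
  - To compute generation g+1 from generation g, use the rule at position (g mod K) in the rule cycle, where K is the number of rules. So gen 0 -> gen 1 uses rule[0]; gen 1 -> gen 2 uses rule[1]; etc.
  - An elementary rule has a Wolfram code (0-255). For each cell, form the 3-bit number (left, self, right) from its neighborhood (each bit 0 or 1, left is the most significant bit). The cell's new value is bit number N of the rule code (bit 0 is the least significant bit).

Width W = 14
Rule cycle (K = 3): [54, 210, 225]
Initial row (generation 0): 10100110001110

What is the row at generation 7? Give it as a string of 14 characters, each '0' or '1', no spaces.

Answer: 11111111100000

Derivation:
Gen 0: 10100110001110
Gen 1 (rule 54): 11111001010001
Gen 2 (rule 210): 01111110001010
Gen 3 (rule 225): 00111110100100
Gen 4 (rule 54): 01000001111110
Gen 5 (rule 210): 10100010111111
Gen 6 (rule 225): 01001001011111
Gen 7 (rule 54): 11111111100000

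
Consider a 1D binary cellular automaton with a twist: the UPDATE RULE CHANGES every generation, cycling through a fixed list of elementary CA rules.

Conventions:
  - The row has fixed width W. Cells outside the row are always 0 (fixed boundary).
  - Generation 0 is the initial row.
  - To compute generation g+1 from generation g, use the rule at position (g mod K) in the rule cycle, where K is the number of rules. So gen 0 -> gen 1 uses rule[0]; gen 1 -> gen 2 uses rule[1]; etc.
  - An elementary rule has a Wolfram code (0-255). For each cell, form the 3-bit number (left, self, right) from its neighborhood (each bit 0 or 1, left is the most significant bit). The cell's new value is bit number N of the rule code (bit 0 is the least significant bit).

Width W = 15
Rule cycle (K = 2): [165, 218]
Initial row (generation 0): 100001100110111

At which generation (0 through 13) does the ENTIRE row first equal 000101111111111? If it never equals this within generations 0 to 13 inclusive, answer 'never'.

Gen 0: 100001100110111
Gen 1 (rule 165): 101100000001010
Gen 2 (rule 218): 001110000010001
Gen 3 (rule 165): 100100111010101
Gen 4 (rule 218): 011011111000000
Gen 5 (rule 165): 000101110011111
Gen 6 (rule 218): 001001111111111
Gen 7 (rule 165): 101000111111110
Gen 8 (rule 218): 000101111111111
Gen 9 (rule 165): 110110111111110
Gen 10 (rule 218): 110110111111111
Gen 11 (rule 165): 001001011111110
Gen 12 (rule 218): 010110011111111
Gen 13 (rule 165): 011000001111110

Answer: 8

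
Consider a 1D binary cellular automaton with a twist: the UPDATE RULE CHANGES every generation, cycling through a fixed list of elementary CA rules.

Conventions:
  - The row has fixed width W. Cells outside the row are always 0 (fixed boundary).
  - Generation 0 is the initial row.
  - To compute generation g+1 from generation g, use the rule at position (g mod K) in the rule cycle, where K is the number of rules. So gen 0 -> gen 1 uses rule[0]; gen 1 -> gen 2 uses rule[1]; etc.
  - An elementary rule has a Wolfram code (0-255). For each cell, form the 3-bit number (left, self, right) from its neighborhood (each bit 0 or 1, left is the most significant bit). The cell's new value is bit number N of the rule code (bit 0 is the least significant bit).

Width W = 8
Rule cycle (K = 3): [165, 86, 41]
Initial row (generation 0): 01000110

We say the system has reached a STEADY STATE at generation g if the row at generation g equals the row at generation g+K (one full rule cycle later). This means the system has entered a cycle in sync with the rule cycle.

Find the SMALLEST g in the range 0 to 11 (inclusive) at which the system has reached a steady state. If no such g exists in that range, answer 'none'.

Gen 0: 01000110
Gen 1 (rule 165): 01010000
Gen 2 (rule 86): 11011000
Gen 3 (rule 41): 10110011
Gen 4 (rule 165): 11000000
Gen 5 (rule 86): 01100000
Gen 6 (rule 41): 01001111
Gen 7 (rule 165): 01000110
Gen 8 (rule 86): 11101011
Gen 9 (rule 41): 10010110
Gen 10 (rule 165): 10011000
Gen 11 (rule 86): 11101100
Gen 12 (rule 41): 10011001
Gen 13 (rule 165): 10000001
Gen 14 (rule 86): 11000011

Answer: none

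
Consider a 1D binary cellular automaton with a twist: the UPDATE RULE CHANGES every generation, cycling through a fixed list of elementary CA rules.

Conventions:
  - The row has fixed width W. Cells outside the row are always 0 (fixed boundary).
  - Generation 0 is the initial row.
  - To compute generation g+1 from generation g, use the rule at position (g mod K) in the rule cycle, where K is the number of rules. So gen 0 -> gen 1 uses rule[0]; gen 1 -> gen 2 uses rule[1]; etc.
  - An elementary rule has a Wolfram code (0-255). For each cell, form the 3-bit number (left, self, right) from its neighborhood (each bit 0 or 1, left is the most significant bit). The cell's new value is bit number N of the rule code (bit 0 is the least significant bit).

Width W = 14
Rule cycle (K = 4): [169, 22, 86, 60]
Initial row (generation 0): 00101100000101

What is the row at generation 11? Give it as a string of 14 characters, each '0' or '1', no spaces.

Gen 0: 00101100000101
Gen 1 (rule 169): 10011001110010
Gen 2 (rule 22): 11100110001111
Gen 3 (rule 86): 00111011010001
Gen 4 (rule 60): 00100110111001
Gen 5 (rule 169): 10000101110000
Gen 6 (rule 22): 11001100001000
Gen 7 (rule 86): 01110110011100
Gen 8 (rule 60): 01001101010010
Gen 9 (rule 169): 00001010100000
Gen 10 (rule 22): 00011010110000
Gen 11 (rule 86): 00101010011000

Answer: 00101010011000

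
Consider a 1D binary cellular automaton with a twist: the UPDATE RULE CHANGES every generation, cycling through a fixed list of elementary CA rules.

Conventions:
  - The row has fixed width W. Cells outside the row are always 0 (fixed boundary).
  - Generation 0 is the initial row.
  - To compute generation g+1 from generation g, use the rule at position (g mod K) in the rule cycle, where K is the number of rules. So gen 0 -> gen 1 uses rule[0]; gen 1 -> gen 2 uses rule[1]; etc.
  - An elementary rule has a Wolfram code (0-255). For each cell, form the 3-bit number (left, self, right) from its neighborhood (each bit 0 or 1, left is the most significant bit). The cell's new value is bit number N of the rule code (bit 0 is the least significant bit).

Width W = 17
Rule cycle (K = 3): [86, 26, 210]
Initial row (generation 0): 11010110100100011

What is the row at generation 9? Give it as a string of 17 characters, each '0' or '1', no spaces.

Answer: 01101001011011010

Derivation:
Gen 0: 11010110100100011
Gen 1 (rule 86): 01010010111110101
Gen 2 (rule 26): 10001100100000000
Gen 3 (rule 210): 01010111010000000
Gen 4 (rule 86): 11010001011000000
Gen 5 (rule 26): 10001010010100000
Gen 6 (rule 210): 01010001100010000
Gen 7 (rule 86): 11011010110111000
Gen 8 (rule 26): 10010000100100100
Gen 9 (rule 210): 01101001011011010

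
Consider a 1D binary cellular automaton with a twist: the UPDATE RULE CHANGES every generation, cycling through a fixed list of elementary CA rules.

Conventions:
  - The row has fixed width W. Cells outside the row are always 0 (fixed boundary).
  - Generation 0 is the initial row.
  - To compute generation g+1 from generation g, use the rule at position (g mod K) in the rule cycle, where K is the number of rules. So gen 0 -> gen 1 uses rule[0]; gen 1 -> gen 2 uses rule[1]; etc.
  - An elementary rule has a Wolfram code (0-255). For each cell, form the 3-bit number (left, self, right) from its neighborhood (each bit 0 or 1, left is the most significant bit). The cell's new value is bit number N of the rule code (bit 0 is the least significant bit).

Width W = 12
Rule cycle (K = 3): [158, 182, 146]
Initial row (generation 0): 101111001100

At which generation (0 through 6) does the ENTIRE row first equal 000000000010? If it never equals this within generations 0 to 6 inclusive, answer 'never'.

Answer: 3

Derivation:
Gen 0: 101111001100
Gen 1 (rule 158): 101110111010
Gen 2 (rule 182): 110101010111
Gen 3 (rule 146): 000000000010
Gen 4 (rule 158): 000000000111
Gen 5 (rule 182): 000000001010
Gen 6 (rule 146): 000000010001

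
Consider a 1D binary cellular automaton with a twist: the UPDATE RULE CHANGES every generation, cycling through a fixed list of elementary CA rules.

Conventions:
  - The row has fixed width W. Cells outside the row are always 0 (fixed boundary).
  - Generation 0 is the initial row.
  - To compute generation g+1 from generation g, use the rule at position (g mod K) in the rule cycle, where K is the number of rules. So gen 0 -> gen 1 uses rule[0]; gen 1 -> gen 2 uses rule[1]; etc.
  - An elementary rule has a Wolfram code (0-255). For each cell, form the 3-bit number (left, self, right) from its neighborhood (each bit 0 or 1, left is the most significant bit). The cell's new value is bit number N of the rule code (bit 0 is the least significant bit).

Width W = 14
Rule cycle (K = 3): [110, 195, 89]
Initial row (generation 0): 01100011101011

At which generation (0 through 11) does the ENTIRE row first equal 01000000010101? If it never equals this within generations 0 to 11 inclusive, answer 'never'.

Answer: 9

Derivation:
Gen 0: 01100011101011
Gen 1 (rule 110): 11100110111111
Gen 2 (rule 195): 01101010011111
Gen 3 (rule 89): 01100001010001
Gen 4 (rule 110): 11100011110011
Gen 5 (rule 195): 01101101110101
Gen 6 (rule 89): 01101101010000
Gen 7 (rule 110): 11111111110000
Gen 8 (rule 195): 01111111110111
Gen 9 (rule 89): 01000000010101
Gen 10 (rule 110): 11000000111111
Gen 11 (rule 195): 01011111011111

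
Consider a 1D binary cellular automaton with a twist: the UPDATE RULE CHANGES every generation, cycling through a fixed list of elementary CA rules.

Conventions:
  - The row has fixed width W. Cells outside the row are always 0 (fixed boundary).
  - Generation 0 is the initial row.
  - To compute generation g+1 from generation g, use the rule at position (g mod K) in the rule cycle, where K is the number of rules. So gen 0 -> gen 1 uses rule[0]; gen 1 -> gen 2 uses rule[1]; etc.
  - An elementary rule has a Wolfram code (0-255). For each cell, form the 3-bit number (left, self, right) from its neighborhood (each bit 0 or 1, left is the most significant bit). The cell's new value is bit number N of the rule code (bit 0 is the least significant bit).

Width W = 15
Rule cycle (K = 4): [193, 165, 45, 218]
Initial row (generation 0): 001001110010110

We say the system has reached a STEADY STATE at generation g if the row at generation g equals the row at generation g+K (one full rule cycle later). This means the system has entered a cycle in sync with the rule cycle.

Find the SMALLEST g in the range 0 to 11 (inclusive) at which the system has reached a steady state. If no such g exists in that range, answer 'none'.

Answer: none

Derivation:
Gen 0: 001001110010110
Gen 1 (rule 193): 100000110000010
Gen 2 (rule 165): 101110000111010
Gen 3 (rule 45): 111000110100110
Gen 4 (rule 218): 111101110011111
Gen 5 (rule 193): 011100110001111
Gen 6 (rule 165): 001000000100110
Gen 7 (rule 45): 101011110100100
Gen 8 (rule 218): 000011110011010
Gen 9 (rule 193): 111001110001000
Gen 10 (rule 165): 010000100101011
Gen 11 (rule 45): 010110100111110
Gen 12 (rule 218): 100110011111111
Gen 13 (rule 193): 000010001111111
Gen 14 (rule 165): 111010100111110
Gen 15 (rule 45): 100111100100000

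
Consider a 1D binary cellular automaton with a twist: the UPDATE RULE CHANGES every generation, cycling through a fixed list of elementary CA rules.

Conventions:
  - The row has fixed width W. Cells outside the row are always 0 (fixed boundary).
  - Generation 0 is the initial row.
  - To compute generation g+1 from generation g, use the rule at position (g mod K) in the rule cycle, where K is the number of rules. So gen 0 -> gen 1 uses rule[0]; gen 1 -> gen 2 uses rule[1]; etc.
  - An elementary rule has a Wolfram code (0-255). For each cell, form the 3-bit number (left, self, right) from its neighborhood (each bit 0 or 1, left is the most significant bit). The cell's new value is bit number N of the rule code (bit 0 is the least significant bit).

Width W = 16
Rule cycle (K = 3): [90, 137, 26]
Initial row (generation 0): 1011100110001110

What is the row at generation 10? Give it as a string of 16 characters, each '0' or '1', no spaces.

Gen 0: 1011100110001110
Gen 1 (rule 90): 0010111111011011
Gen 2 (rule 137): 1000111110010010
Gen 3 (rule 26): 0101100001101101
Gen 4 (rule 90): 1001110011101100
Gen 5 (rule 137): 0001100011001001
Gen 6 (rule 26): 0011010110110110
Gen 7 (rule 90): 0111000110110111
Gen 8 (rule 137): 0110010100100110
Gen 9 (rule 26): 1101100011011101
Gen 10 (rule 90): 1101110111010100

Answer: 1101110111010100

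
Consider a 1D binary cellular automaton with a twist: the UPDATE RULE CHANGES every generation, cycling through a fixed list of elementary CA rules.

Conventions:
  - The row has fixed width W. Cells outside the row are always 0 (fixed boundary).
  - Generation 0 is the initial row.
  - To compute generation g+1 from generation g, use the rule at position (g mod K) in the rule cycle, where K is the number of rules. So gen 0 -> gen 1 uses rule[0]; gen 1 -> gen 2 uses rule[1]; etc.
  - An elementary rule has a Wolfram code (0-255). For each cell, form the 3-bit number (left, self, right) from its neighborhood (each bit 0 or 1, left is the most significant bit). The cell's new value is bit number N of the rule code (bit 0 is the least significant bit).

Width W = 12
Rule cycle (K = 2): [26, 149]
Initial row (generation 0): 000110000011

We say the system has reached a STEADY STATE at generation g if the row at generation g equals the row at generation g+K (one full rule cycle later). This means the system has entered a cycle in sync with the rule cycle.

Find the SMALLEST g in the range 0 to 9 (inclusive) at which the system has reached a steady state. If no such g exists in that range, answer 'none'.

Gen 0: 000110000011
Gen 1 (rule 26): 001101000110
Gen 2 (rule 149): 100001110001
Gen 3 (rule 26): 010011001010
Gen 4 (rule 149): 011000101011
Gen 5 (rule 26): 110101000010
Gen 6 (rule 149): 000101111011
Gen 7 (rule 26): 001001000010
Gen 8 (rule 149): 101101111011
Gen 9 (rule 26): 001001000010
Gen 10 (rule 149): 101101111011
Gen 11 (rule 26): 001001000010

Answer: 7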